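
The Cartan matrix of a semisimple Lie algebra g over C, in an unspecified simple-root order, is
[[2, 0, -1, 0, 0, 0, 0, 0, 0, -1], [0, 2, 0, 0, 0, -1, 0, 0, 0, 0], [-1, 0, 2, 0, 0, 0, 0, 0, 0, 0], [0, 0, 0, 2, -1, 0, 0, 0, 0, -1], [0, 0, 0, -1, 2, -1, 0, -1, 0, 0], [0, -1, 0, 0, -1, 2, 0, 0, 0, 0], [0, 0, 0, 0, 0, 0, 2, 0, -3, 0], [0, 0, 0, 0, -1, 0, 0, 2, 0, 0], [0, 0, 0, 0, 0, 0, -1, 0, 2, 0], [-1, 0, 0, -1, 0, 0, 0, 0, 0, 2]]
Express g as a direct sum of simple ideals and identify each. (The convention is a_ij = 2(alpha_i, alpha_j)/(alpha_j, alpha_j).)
type E_8 ⊕ type G_2

The diagram associated to this matrix has two connected components: the simple roots {alpha_1, alpha_2, alpha_3, alpha_4, alpha_5, alpha_6, alpha_8, alpha_10} form a chain of 7 nodes with one extra node attached to the third node from one end (E_8), and {alpha_7, alpha_9} form two nodes joined by a triple edge (G_2). A semisimple Lie algebra decomposes uniquely as the direct sum of simple ideals, one per connected component of its Dynkin diagram, so g ≅ E_8 ⊕ G_2 (dimension 248 + 14 = 262).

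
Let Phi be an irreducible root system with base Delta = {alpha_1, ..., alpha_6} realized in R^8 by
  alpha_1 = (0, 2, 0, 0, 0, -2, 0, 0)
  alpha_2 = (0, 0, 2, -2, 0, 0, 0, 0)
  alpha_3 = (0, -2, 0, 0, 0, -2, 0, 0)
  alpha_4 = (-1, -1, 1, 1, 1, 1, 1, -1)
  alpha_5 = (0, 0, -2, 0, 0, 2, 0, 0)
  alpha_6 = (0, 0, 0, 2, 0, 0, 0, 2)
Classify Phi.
Compute the Cartan integers a_ij = 2(alpha_i, alpha_j)/(alpha_j, alpha_j); the resulting 6x6 Cartan matrix is
[[2, 0, 0, -1, -1, 0], [0, 2, 0, 0, -1, -1], [0, 0, 2, 0, -1, 0], [-1, 0, 0, 2, 0, 0], [-1, -1, -1, 0, 2, 0], [0, -1, 0, 0, 0, 2]].
All simple roots have the same length, so the diagram is simply laced. The associated Dynkin diagram is a chain of 5 nodes with one extra node attached to the third node from one end (E_6), so the type is E_6.

type E_6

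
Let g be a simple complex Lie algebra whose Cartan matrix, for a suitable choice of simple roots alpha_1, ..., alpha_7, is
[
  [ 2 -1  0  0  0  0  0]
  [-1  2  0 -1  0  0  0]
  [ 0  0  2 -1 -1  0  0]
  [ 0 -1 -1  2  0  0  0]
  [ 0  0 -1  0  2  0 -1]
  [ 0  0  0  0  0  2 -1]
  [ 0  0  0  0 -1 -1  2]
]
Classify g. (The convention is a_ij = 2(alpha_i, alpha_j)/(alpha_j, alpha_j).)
The matrix has rank 7 with 2's on the diagonal. Reading the off-diagonal entries as Dynkin edges (a single edge where a_ij = a_ji = -1; a double or triple edge where a_ij * a_ji = 2 or 3), the diagram is a chain of 7 nodes with single edges (A_7). One simple-root ordering that puts it in standard form is (alpha_1, alpha_2, alpha_4, alpha_3, alpha_5, alpha_7, alpha_6). So the algebra is type A_7, i.e. sl(8).

A_7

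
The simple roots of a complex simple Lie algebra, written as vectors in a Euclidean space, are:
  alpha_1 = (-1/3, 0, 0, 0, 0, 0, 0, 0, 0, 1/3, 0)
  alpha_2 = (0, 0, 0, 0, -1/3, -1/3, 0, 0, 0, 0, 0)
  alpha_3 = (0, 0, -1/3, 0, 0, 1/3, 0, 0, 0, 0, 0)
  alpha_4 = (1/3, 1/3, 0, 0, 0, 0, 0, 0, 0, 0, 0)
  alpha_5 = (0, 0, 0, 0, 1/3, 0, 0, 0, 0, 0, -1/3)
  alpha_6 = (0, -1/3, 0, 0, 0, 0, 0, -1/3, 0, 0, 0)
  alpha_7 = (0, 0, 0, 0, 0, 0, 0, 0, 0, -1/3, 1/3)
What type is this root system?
Compute the Cartan integers a_ij = 2(alpha_i, alpha_j)/(alpha_j, alpha_j); the resulting 7x7 Cartan matrix is
[[2, 0, 0, -1, 0, 0, -1], [0, 2, -1, 0, -1, 0, 0], [0, -1, 2, 0, 0, 0, 0], [-1, 0, 0, 2, 0, -1, 0], [0, -1, 0, 0, 2, 0, -1], [0, 0, 0, -1, 0, 2, 0], [-1, 0, 0, 0, -1, 0, 2]].
All simple roots have the same length, so the diagram is simply laced. The associated Dynkin diagram is a chain of 7 nodes with single edges (A_7), so the type is A_7 (the algebra sl(8)).

A_7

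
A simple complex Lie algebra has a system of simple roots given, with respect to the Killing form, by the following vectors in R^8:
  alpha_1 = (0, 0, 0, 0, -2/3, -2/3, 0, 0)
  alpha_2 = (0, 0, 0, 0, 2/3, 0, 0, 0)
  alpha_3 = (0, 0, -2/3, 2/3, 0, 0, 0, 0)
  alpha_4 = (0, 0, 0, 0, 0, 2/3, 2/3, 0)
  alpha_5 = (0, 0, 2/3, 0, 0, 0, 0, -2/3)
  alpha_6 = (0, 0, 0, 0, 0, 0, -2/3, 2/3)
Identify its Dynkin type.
B_6

Compute the Cartan integers a_ij = 2(alpha_i, alpha_j)/(alpha_j, alpha_j); the resulting 6x6 Cartan matrix is
[[2, -2, 0, -1, 0, 0], [-1, 2, 0, 0, 0, 0], [0, 0, 2, 0, -1, 0], [-1, 0, 0, 2, 0, -1], [0, 0, -1, 0, 2, -1], [0, 0, 0, -1, -1, 2]].
The roots have two lengths (squared-length ratio 2:1); the short ones are alpha_{2}. The associated Dynkin diagram is a chain of 6 nodes with a double edge at one end; the terminal node there is the unique short simple root (B_6), so the type is B_6 (the algebra so(13)).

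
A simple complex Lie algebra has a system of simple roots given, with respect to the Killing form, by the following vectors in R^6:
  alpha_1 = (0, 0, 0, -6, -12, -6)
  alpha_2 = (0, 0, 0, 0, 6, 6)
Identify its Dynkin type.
G2

Compute the Cartan integers a_ij = 2(alpha_i, alpha_j)/(alpha_j, alpha_j); the resulting 2x2 Cartan matrix is
[[2, -3], [-1, 2]].
The roots have two lengths (squared-length ratio 3:1); the short ones are alpha_{2}. The associated Dynkin diagram is two nodes joined by a triple edge (G_2), so the type is G_2.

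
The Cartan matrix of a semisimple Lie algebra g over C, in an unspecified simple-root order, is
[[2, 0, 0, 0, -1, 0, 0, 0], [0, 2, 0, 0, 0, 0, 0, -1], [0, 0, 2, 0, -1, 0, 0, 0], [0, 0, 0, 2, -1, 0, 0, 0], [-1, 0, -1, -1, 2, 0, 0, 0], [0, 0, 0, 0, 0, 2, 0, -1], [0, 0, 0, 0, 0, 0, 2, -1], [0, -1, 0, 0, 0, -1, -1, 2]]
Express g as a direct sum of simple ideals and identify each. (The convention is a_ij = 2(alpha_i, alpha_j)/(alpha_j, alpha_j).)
type D_4 + type D_4

The diagram associated to this matrix has two connected components: the simple roots {alpha_1, alpha_3, alpha_4, alpha_5} form a chain of 2 nodes with a fork of two nodes at one end (D_4), and {alpha_2, alpha_6, alpha_7, alpha_8} form a chain of 2 nodes with a fork of two nodes at one end (D_4). A semisimple Lie algebra decomposes uniquely as the direct sum of simple ideals, one per connected component of its Dynkin diagram, so g ≅ D_4 ⊕ D_4 (dimension 28 + 28 = 56).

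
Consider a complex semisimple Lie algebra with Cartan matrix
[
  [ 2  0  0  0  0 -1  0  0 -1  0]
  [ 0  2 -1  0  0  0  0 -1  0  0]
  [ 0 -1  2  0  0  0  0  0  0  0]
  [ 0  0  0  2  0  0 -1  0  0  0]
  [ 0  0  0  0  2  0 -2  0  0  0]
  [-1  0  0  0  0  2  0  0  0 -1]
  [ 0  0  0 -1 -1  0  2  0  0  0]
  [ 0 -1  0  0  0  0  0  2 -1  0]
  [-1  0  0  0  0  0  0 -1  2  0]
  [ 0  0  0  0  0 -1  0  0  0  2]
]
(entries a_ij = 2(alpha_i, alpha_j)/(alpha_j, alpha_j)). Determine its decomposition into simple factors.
A_7 ⊕ C_3

The diagram associated to this matrix has two connected components: the simple roots {alpha_1, alpha_2, alpha_3, alpha_6, alpha_8, alpha_9, alpha_10} form a chain of 7 nodes with single edges (A_7), and {alpha_4, alpha_5, alpha_7} form a chain of 3 nodes with a double edge at one end; the terminal node there is the unique long simple root (C_3). A semisimple Lie algebra decomposes uniquely as the direct sum of simple ideals, one per connected component of its Dynkin diagram, so g ≅ A_7 ⊕ C_3 (dimension 63 + 21 = 84).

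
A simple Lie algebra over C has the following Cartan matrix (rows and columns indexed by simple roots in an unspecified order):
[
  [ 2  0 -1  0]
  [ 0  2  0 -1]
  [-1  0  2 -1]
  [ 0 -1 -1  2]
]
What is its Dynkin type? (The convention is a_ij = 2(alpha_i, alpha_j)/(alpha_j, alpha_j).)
A_4 (sl(5))

The matrix has rank 4 with 2's on the diagonal. Reading the off-diagonal entries as Dynkin edges (a single edge where a_ij = a_ji = -1; a double or triple edge where a_ij * a_ji = 2 or 3), the diagram is a chain of 4 nodes with single edges (A_4). One simple-root ordering that puts it in standard form is (alpha_1, alpha_3, alpha_4, alpha_2). So the algebra is type A_4, i.e. sl(5).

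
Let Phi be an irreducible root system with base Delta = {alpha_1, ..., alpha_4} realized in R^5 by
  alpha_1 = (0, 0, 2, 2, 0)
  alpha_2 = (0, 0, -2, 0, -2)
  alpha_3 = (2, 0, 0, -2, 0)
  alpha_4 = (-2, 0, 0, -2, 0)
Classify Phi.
D_4

Compute the Cartan integers a_ij = 2(alpha_i, alpha_j)/(alpha_j, alpha_j); the resulting 4x4 Cartan matrix is
[[2, -1, -1, -1], [-1, 2, 0, 0], [-1, 0, 2, 0], [-1, 0, 0, 2]].
All simple roots have the same length, so the diagram is simply laced. The associated Dynkin diagram is a chain of 2 nodes with a fork of two nodes at one end (D_4), so the type is D_4 (the algebra so(8)).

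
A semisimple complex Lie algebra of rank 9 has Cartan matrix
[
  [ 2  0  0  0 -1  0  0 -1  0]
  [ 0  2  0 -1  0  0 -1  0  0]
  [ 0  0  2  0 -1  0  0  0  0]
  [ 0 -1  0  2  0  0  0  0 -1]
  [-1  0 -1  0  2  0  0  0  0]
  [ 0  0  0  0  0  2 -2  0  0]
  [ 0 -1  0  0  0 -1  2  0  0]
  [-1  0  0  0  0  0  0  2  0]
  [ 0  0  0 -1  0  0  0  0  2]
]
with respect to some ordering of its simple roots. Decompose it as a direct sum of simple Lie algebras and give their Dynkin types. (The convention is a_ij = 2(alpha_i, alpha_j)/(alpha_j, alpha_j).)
A_4 (sl(5)) + C_5 (sp(10))

The diagram associated to this matrix has two connected components: the simple roots {alpha_1, alpha_3, alpha_5, alpha_8} form a chain of 4 nodes with single edges (A_4), and {alpha_2, alpha_4, alpha_6, alpha_7, alpha_9} form a chain of 5 nodes with a double edge at one end; the terminal node there is the unique long simple root (C_5). A semisimple Lie algebra decomposes uniquely as the direct sum of simple ideals, one per connected component of its Dynkin diagram, so g ≅ A_4 ⊕ C_5 (dimension 24 + 55 = 79).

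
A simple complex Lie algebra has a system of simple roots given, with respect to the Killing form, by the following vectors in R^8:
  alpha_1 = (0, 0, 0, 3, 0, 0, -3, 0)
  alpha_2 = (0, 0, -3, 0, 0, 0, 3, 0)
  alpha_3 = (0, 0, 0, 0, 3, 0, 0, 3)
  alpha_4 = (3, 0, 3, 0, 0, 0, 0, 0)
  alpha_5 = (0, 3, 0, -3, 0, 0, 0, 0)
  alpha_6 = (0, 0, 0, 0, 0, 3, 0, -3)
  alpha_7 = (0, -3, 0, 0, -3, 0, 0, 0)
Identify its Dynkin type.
Compute the Cartan integers a_ij = 2(alpha_i, alpha_j)/(alpha_j, alpha_j); the resulting 7x7 Cartan matrix is
[[2, -1, 0, 0, -1, 0, 0], [-1, 2, 0, -1, 0, 0, 0], [0, 0, 2, 0, 0, -1, -1], [0, -1, 0, 2, 0, 0, 0], [-1, 0, 0, 0, 2, 0, -1], [0, 0, -1, 0, 0, 2, 0], [0, 0, -1, 0, -1, 0, 2]].
All simple roots have the same length, so the diagram is simply laced. The associated Dynkin diagram is a chain of 7 nodes with single edges (A_7), so the type is A_7 (the algebra sl(8)).

A_7 (sl(8))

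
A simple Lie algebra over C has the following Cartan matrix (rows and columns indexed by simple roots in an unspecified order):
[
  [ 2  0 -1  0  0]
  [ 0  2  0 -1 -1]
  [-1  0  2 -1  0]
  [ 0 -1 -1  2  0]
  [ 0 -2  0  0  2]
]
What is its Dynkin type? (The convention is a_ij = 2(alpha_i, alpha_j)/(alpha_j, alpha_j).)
type C_5

The matrix has rank 5 with 2's on the diagonal. Reading the off-diagonal entries as Dynkin edges (a single edge where a_ij = a_ji = -1; a double or triple edge where a_ij * a_ji = 2 or 3), the diagram is a chain of 5 nodes with a double edge at one end; the terminal node there is the unique long simple root (C_5). One simple-root ordering that puts it in standard form is (alpha_1, alpha_3, alpha_4, alpha_2, alpha_5). So the algebra is type C_5, i.e. sp(10).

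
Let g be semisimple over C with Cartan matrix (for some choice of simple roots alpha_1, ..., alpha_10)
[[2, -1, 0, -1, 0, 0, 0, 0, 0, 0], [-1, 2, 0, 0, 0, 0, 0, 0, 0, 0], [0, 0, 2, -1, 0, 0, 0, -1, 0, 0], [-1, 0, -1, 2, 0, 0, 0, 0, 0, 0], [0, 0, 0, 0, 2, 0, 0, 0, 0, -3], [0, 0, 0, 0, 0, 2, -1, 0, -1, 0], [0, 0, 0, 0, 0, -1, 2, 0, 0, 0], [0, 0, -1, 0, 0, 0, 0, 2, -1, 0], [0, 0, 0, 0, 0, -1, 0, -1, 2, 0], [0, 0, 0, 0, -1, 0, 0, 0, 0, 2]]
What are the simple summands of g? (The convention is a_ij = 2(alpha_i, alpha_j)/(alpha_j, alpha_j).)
The diagram associated to this matrix has two connected components: the simple roots {alpha_1, alpha_2, alpha_3, alpha_4, alpha_6, alpha_7, alpha_8, alpha_9} form a chain of 8 nodes with single edges (A_8), and {alpha_5, alpha_10} form two nodes joined by a triple edge (G_2). A semisimple Lie algebra decomposes uniquely as the direct sum of simple ideals, one per connected component of its Dynkin diagram, so g ≅ A_8 ⊕ G_2 (dimension 80 + 14 = 94).

A_8 + G_2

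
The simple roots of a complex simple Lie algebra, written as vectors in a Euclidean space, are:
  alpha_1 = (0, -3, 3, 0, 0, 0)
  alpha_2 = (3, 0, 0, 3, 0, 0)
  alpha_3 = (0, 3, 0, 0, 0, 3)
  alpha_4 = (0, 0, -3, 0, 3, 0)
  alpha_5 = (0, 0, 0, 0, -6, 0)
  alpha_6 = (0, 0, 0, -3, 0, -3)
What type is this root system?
Compute the Cartan integers a_ij = 2(alpha_i, alpha_j)/(alpha_j, alpha_j); the resulting 6x6 Cartan matrix is
[[2, 0, -1, -1, 0, 0], [0, 2, 0, 0, 0, -1], [-1, 0, 2, 0, 0, -1], [-1, 0, 0, 2, -1, 0], [0, 0, 0, -2, 2, 0], [0, -1, -1, 0, 0, 2]].
The roots have two lengths (squared-length ratio 2:1); the short ones are alpha_{1,2,3,4,6}. The associated Dynkin diagram is a chain of 6 nodes with a double edge at one end; the terminal node there is the unique long simple root (C_6), so the type is C_6 (the algebra sp(12)).

C_6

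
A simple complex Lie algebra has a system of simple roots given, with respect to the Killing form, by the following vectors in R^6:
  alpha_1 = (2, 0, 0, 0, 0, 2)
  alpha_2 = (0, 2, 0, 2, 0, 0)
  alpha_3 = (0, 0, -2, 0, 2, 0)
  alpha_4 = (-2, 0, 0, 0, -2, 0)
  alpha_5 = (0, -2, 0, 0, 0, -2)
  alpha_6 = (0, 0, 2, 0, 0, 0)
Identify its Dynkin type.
Compute the Cartan integers a_ij = 2(alpha_i, alpha_j)/(alpha_j, alpha_j); the resulting 6x6 Cartan matrix is
[[2, 0, 0, -1, -1, 0], [0, 2, 0, 0, -1, 0], [0, 0, 2, -1, 0, -2], [-1, 0, -1, 2, 0, 0], [-1, -1, 0, 0, 2, 0], [0, 0, -1, 0, 0, 2]].
The roots have two lengths (squared-length ratio 2:1); the short ones are alpha_{6}. The associated Dynkin diagram is a chain of 6 nodes with a double edge at one end; the terminal node there is the unique short simple root (B_6), so the type is B_6 (the algebra so(13)).

type B_6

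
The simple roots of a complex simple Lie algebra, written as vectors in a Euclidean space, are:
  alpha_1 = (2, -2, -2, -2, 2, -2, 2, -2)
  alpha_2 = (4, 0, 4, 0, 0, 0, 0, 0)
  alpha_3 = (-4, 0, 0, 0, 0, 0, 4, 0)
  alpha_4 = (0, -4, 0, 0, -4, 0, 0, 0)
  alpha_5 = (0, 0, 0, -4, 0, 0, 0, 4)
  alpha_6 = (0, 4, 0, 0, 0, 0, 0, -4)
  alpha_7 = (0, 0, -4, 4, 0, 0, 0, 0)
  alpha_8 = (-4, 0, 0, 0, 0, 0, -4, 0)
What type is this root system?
Compute the Cartan integers a_ij = 2(alpha_i, alpha_j)/(alpha_j, alpha_j); the resulting 8x8 Cartan matrix is
[[2, 0, 0, 0, 0, 0, 0, -1], [0, 2, -1, 0, 0, 0, -1, -1], [0, -1, 2, 0, 0, 0, 0, 0], [0, 0, 0, 2, 0, -1, 0, 0], [0, 0, 0, 0, 2, -1, -1, 0], [0, 0, 0, -1, -1, 2, 0, 0], [0, -1, 0, 0, -1, 0, 2, 0], [-1, -1, 0, 0, 0, 0, 0, 2]].
All simple roots have the same length, so the diagram is simply laced. The associated Dynkin diagram is a chain of 7 nodes with one extra node attached to the third node from one end (E_8), so the type is E_8.

type E_8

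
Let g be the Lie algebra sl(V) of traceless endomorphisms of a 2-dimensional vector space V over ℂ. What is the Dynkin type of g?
type A_1

This is sl(2), which has dimension 2^2 - 1 = 3 and rank 2 - 1 = 1 (a Cartan subalgebra is the diagonal traceless matrices). In the classification of classical Lie algebras, the special linear algebra sl(n+1) has type A_n; here n = 1, so the Dynkin diagram is a chain of 1 nodes with single edges (A_1). Hence the type is A_1.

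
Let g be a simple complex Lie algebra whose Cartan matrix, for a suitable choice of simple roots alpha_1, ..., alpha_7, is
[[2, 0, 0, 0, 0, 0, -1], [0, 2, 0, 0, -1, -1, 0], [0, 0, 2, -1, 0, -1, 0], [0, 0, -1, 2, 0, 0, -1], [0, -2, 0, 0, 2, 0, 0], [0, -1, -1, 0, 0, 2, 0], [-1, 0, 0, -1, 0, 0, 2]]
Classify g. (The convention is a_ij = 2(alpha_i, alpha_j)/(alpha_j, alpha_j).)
The matrix has rank 7 with 2's on the diagonal. Reading the off-diagonal entries as Dynkin edges (a single edge where a_ij = a_ji = -1; a double or triple edge where a_ij * a_ji = 2 or 3), the diagram is a chain of 7 nodes with a double edge at one end; the terminal node there is the unique long simple root (C_7). One simple-root ordering that puts it in standard form is (alpha_1, alpha_7, alpha_4, alpha_3, alpha_6, alpha_2, alpha_5). So the algebra is type C_7, i.e. sp(14).

C_7 (sp(14))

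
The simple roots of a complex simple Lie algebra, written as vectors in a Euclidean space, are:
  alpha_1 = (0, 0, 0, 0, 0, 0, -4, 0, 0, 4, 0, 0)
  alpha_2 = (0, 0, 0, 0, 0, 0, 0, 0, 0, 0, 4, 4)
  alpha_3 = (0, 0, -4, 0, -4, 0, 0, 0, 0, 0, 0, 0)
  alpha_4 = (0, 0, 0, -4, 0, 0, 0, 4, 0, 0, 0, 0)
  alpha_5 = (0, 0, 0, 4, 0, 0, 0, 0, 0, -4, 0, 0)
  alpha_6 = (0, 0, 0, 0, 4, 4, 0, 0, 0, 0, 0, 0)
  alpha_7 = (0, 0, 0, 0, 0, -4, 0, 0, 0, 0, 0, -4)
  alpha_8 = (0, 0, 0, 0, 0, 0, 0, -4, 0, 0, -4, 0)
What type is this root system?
Compute the Cartan integers a_ij = 2(alpha_i, alpha_j)/(alpha_j, alpha_j); the resulting 8x8 Cartan matrix is
[[2, 0, 0, 0, -1, 0, 0, 0], [0, 2, 0, 0, 0, 0, -1, -1], [0, 0, 2, 0, 0, -1, 0, 0], [0, 0, 0, 2, -1, 0, 0, -1], [-1, 0, 0, -1, 2, 0, 0, 0], [0, 0, -1, 0, 0, 2, -1, 0], [0, -1, 0, 0, 0, -1, 2, 0], [0, -1, 0, -1, 0, 0, 0, 2]].
All simple roots have the same length, so the diagram is simply laced. The associated Dynkin diagram is a chain of 8 nodes with single edges (A_8), so the type is A_8 (the algebra sl(9)).

A_8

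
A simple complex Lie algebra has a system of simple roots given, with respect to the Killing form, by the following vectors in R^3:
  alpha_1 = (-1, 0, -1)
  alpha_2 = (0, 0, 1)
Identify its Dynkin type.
B2

Compute the Cartan integers a_ij = 2(alpha_i, alpha_j)/(alpha_j, alpha_j); the resulting 2x2 Cartan matrix is
[[2, -2], [-1, 2]].
The roots have two lengths (squared-length ratio 2:1); the short ones are alpha_{2}. The associated Dynkin diagram is a chain of 2 nodes with a double edge at one end; the terminal node there is the unique short simple root (B_2), so the type is B_2 (the algebra so(5)).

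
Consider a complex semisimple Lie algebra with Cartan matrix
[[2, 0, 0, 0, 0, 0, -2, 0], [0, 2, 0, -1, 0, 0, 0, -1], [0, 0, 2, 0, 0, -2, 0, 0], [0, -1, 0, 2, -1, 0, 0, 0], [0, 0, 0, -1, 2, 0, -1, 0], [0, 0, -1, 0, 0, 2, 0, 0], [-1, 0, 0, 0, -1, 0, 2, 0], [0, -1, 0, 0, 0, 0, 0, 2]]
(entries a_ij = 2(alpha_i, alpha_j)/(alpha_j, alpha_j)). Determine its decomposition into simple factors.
B_2 (so(5)) ⊕ C_6 (sp(12))

The diagram associated to this matrix has two connected components: the simple roots {alpha_3, alpha_6} form a chain of 2 nodes with a double edge at one end; the terminal node there is the unique short simple root (B_2), and {alpha_1, alpha_2, alpha_4, alpha_5, alpha_7, alpha_8} form a chain of 6 nodes with a double edge at one end; the terminal node there is the unique long simple root (C_6). A semisimple Lie algebra decomposes uniquely as the direct sum of simple ideals, one per connected component of its Dynkin diagram, so g ≅ B_2 ⊕ C_6 (dimension 10 + 78 = 88).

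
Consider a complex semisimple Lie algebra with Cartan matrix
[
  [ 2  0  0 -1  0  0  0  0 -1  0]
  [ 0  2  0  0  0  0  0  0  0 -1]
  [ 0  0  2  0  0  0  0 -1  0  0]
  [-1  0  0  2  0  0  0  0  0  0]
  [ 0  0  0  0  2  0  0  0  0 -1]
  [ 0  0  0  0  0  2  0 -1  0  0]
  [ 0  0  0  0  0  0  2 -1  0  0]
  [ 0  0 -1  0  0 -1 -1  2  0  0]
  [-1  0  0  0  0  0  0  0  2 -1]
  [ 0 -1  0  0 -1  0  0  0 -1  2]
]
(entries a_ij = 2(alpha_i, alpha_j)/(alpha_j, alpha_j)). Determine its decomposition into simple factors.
The diagram associated to this matrix has two connected components: the simple roots {alpha_3, alpha_6, alpha_7, alpha_8} form a chain of 2 nodes with a fork of two nodes at one end (D_4), and {alpha_1, alpha_2, alpha_4, alpha_5, alpha_9, alpha_10} form a chain of 4 nodes with a fork of two nodes at one end (D_6). A semisimple Lie algebra decomposes uniquely as the direct sum of simple ideals, one per connected component of its Dynkin diagram, so g ≅ D_4 ⊕ D_6 (dimension 28 + 66 = 94).

D_4 (so(8)) ⊕ D_6 (so(12))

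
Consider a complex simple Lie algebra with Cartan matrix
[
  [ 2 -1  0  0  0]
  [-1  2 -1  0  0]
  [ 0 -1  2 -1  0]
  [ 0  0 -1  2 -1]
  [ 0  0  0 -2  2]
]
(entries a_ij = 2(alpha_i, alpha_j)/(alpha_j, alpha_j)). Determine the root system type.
C_5 (sp(10))

The matrix has rank 5 with 2's on the diagonal. Reading the off-diagonal entries as Dynkin edges (a single edge where a_ij = a_ji = -1; a double or triple edge where a_ij * a_ji = 2 or 3), the diagram is a chain of 5 nodes with a double edge at one end; the terminal node there is the unique long simple root (C_5). One simple-root ordering that puts it in standard form is (alpha_1, alpha_2, alpha_3, alpha_4, alpha_5). So the algebra is type C_5, i.e. sp(10).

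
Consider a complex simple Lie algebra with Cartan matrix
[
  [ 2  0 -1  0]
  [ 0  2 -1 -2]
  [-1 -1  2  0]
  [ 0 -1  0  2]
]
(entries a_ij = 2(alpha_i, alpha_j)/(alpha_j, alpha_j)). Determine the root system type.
The matrix has rank 4 with 2's on the diagonal. Reading the off-diagonal entries as Dynkin edges (a single edge where a_ij = a_ji = -1; a double or triple edge where a_ij * a_ji = 2 or 3), the diagram is a chain of 4 nodes with a double edge at one end; the terminal node there is the unique short simple root (B_4). One simple-root ordering that puts it in standard form is (alpha_1, alpha_3, alpha_2, alpha_4). So the algebra is type B_4, i.e. so(9).

type B_4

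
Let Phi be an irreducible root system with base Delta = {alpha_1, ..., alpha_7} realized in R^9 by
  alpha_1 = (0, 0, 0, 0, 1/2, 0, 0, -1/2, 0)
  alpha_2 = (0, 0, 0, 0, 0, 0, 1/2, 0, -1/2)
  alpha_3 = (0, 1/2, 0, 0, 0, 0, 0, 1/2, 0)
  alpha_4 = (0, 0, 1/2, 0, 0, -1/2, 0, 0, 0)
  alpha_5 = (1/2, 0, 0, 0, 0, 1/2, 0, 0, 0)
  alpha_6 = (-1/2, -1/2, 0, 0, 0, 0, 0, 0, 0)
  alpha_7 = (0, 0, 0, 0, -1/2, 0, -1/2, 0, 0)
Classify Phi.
type A_7

Compute the Cartan integers a_ij = 2(alpha_i, alpha_j)/(alpha_j, alpha_j); the resulting 7x7 Cartan matrix is
[[2, 0, -1, 0, 0, 0, -1], [0, 2, 0, 0, 0, 0, -1], [-1, 0, 2, 0, 0, -1, 0], [0, 0, 0, 2, -1, 0, 0], [0, 0, 0, -1, 2, -1, 0], [0, 0, -1, 0, -1, 2, 0], [-1, -1, 0, 0, 0, 0, 2]].
All simple roots have the same length, so the diagram is simply laced. The associated Dynkin diagram is a chain of 7 nodes with single edges (A_7), so the type is A_7 (the algebra sl(8)).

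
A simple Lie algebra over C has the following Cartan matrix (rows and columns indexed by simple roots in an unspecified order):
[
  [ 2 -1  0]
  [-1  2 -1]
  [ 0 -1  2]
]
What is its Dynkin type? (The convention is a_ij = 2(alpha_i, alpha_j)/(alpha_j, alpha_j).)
The matrix has rank 3 with 2's on the diagonal. Reading the off-diagonal entries as Dynkin edges (a single edge where a_ij = a_ji = -1; a double or triple edge where a_ij * a_ji = 2 or 3), the diagram is a chain of 3 nodes with single edges (A_3). One simple-root ordering that puts it in standard form is (alpha_1, alpha_2, alpha_3). So the algebra is type A_3, i.e. sl(4).

type A_3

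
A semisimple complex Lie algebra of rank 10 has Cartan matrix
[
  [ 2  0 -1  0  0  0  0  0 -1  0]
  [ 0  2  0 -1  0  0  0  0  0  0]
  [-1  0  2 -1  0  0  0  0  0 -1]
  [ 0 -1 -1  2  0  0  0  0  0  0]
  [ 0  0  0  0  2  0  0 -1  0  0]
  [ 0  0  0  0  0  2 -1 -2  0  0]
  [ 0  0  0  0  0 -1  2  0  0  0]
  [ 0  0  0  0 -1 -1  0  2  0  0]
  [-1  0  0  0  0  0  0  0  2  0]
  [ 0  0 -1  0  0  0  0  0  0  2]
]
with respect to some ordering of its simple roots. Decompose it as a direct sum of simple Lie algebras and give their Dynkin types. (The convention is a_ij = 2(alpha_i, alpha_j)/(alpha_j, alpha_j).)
type E_6 + type F_4

The diagram associated to this matrix has two connected components: the simple roots {alpha_1, alpha_2, alpha_3, alpha_4, alpha_9, alpha_10} form a chain of 5 nodes with one extra node attached to the third node from one end (E_6), and {alpha_5, alpha_6, alpha_7, alpha_8} form a chain of 4 nodes with a double edge between the middle two (F_4). A semisimple Lie algebra decomposes uniquely as the direct sum of simple ideals, one per connected component of its Dynkin diagram, so g ≅ E_6 ⊕ F_4 (dimension 78 + 52 = 130).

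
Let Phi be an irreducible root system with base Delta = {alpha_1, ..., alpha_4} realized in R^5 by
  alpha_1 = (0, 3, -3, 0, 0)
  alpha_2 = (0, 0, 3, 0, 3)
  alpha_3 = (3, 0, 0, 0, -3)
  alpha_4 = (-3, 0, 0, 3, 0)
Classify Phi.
Compute the Cartan integers a_ij = 2(alpha_i, alpha_j)/(alpha_j, alpha_j); the resulting 4x4 Cartan matrix is
[[2, -1, 0, 0], [-1, 2, -1, 0], [0, -1, 2, -1], [0, 0, -1, 2]].
All simple roots have the same length, so the diagram is simply laced. The associated Dynkin diagram is a chain of 4 nodes with single edges (A_4), so the type is A_4 (the algebra sl(5)).

type A_4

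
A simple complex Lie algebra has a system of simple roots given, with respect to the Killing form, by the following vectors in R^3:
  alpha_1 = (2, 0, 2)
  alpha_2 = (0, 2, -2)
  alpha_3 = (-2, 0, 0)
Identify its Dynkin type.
Compute the Cartan integers a_ij = 2(alpha_i, alpha_j)/(alpha_j, alpha_j); the resulting 3x3 Cartan matrix is
[[2, -1, -2], [-1, 2, 0], [-1, 0, 2]].
The roots have two lengths (squared-length ratio 2:1); the short ones are alpha_{3}. The associated Dynkin diagram is a chain of 3 nodes with a double edge at one end; the terminal node there is the unique short simple root (B_3), so the type is B_3 (the algebra so(7)).

type B_3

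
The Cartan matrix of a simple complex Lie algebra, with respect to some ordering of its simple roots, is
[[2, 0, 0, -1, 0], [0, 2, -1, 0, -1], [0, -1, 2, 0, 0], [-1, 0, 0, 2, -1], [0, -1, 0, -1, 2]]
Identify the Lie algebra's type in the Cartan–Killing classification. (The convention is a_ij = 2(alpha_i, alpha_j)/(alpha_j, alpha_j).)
A_5

The matrix has rank 5 with 2's on the diagonal. Reading the off-diagonal entries as Dynkin edges (a single edge where a_ij = a_ji = -1; a double or triple edge where a_ij * a_ji = 2 or 3), the diagram is a chain of 5 nodes with single edges (A_5). One simple-root ordering that puts it in standard form is (alpha_1, alpha_4, alpha_5, alpha_2, alpha_3). So the algebra is type A_5, i.e. sl(6).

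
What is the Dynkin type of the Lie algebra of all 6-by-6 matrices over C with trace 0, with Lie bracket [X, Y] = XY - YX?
A_5

This is sl(6), which has dimension 6^2 - 1 = 35 and rank 6 - 1 = 5 (a Cartan subalgebra is the diagonal traceless matrices). In the classification of classical Lie algebras, the special linear algebra sl(n+1) has type A_n; here n = 5, so the Dynkin diagram is a chain of 5 nodes with single edges (A_5). Hence the type is A_5.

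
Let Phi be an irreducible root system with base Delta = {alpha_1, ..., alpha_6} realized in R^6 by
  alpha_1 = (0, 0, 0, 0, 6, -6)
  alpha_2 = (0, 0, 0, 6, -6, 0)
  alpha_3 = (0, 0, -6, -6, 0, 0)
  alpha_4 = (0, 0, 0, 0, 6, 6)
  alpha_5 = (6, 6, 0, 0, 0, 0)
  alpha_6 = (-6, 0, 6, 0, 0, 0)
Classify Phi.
Compute the Cartan integers a_ij = 2(alpha_i, alpha_j)/(alpha_j, alpha_j); the resulting 6x6 Cartan matrix is
[[2, -1, 0, 0, 0, 0], [-1, 2, -1, -1, 0, 0], [0, -1, 2, 0, 0, -1], [0, -1, 0, 2, 0, 0], [0, 0, 0, 0, 2, -1], [0, 0, -1, 0, -1, 2]].
All simple roots have the same length, so the diagram is simply laced. The associated Dynkin diagram is a chain of 4 nodes with a fork of two nodes at one end (D_6), so the type is D_6 (the algebra so(12)).

D_6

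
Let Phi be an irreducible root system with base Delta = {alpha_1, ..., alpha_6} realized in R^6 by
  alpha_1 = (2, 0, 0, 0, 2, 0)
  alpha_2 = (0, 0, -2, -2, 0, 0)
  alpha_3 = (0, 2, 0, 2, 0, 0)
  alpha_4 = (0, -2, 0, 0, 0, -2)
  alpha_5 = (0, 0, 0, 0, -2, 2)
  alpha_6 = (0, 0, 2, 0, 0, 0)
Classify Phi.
Compute the Cartan integers a_ij = 2(alpha_i, alpha_j)/(alpha_j, alpha_j); the resulting 6x6 Cartan matrix is
[[2, 0, 0, 0, -1, 0], [0, 2, -1, 0, 0, -2], [0, -1, 2, -1, 0, 0], [0, 0, -1, 2, -1, 0], [-1, 0, 0, -1, 2, 0], [0, -1, 0, 0, 0, 2]].
The roots have two lengths (squared-length ratio 2:1); the short ones are alpha_{6}. The associated Dynkin diagram is a chain of 6 nodes with a double edge at one end; the terminal node there is the unique short simple root (B_6), so the type is B_6 (the algebra so(13)).

B6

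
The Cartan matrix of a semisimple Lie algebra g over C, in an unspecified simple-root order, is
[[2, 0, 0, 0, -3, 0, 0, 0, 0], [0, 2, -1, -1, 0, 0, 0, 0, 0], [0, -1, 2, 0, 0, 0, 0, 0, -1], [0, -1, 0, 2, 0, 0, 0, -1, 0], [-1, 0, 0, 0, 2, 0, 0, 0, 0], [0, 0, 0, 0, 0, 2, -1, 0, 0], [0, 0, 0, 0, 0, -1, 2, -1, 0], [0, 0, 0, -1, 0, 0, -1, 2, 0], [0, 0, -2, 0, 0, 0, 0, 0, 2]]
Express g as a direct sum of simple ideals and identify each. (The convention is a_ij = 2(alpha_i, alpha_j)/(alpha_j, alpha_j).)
C_7 ⊕ G_2

The diagram associated to this matrix has two connected components: the simple roots {alpha_2, alpha_3, alpha_4, alpha_6, alpha_7, alpha_8, alpha_9} form a chain of 7 nodes with a double edge at one end; the terminal node there is the unique long simple root (C_7), and {alpha_1, alpha_5} form two nodes joined by a triple edge (G_2). A semisimple Lie algebra decomposes uniquely as the direct sum of simple ideals, one per connected component of its Dynkin diagram, so g ≅ C_7 ⊕ G_2 (dimension 105 + 14 = 119).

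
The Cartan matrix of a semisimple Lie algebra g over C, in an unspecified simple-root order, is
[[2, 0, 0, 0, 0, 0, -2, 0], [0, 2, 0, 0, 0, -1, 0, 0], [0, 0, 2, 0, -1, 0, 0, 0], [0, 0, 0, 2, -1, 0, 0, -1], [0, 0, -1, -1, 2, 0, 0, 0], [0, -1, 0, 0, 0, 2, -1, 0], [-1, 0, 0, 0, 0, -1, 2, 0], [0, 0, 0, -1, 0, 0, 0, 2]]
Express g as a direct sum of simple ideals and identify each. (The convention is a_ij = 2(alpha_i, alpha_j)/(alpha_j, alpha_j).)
A_4 ⊕ C_4

The diagram associated to this matrix has two connected components: the simple roots {alpha_3, alpha_4, alpha_5, alpha_8} form a chain of 4 nodes with single edges (A_4), and {alpha_1, alpha_2, alpha_6, alpha_7} form a chain of 4 nodes with a double edge at one end; the terminal node there is the unique long simple root (C_4). A semisimple Lie algebra decomposes uniquely as the direct sum of simple ideals, one per connected component of its Dynkin diagram, so g ≅ A_4 ⊕ C_4 (dimension 24 + 36 = 60).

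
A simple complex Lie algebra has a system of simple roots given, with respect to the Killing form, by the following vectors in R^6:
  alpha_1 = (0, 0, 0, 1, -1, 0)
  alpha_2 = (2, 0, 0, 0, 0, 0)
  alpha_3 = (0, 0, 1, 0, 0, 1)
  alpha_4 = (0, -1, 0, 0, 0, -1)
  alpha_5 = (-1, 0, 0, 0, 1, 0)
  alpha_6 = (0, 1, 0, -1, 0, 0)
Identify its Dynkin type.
Compute the Cartan integers a_ij = 2(alpha_i, alpha_j)/(alpha_j, alpha_j); the resulting 6x6 Cartan matrix is
[[2, 0, 0, 0, -1, -1], [0, 2, 0, 0, -2, 0], [0, 0, 2, -1, 0, 0], [0, 0, -1, 2, 0, -1], [-1, -1, 0, 0, 2, 0], [-1, 0, 0, -1, 0, 2]].
The roots have two lengths (squared-length ratio 2:1); the short ones are alpha_{1,3,4,5,6}. The associated Dynkin diagram is a chain of 6 nodes with a double edge at one end; the terminal node there is the unique long simple root (C_6), so the type is C_6 (the algebra sp(12)).

C_6 (sp(12))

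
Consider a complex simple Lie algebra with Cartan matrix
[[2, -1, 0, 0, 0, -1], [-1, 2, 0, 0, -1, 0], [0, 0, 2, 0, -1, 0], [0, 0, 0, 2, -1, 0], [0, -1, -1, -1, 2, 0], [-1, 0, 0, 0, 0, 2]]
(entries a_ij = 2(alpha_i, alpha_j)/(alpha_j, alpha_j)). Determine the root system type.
The matrix has rank 6 with 2's on the diagonal. Reading the off-diagonal entries as Dynkin edges (a single edge where a_ij = a_ji = -1; a double or triple edge where a_ij * a_ji = 2 or 3), the diagram is a chain of 4 nodes with a fork of two nodes at one end (D_6). One simple-root ordering that puts it in standard form is (alpha_6, alpha_1, alpha_2, alpha_5, alpha_4, alpha_3). So the algebra is type D_6, i.e. so(12).

type D_6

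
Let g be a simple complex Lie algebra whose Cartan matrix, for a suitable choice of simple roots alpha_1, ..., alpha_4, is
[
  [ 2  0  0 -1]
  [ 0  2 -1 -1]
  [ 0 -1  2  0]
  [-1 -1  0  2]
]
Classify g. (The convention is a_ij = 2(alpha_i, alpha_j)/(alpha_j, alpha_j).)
type A_4

The matrix has rank 4 with 2's on the diagonal. Reading the off-diagonal entries as Dynkin edges (a single edge where a_ij = a_ji = -1; a double or triple edge where a_ij * a_ji = 2 or 3), the diagram is a chain of 4 nodes with single edges (A_4). One simple-root ordering that puts it in standard form is (alpha_1, alpha_4, alpha_2, alpha_3). So the algebra is type A_4, i.e. sl(5).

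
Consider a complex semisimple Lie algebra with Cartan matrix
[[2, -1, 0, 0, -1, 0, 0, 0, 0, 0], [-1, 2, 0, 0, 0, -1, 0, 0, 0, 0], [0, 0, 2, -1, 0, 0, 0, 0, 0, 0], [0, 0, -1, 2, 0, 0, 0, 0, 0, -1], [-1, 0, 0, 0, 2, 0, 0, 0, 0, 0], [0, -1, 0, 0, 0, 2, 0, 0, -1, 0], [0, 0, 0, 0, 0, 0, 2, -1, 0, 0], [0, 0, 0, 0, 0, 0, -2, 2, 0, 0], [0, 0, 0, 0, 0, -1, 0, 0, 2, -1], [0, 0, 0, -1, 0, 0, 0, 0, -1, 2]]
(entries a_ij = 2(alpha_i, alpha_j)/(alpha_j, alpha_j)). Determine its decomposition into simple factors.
A8 + B2

The diagram associated to this matrix has two connected components: the simple roots {alpha_1, alpha_2, alpha_3, alpha_4, alpha_5, alpha_6, alpha_9, alpha_10} form a chain of 8 nodes with single edges (A_8), and {alpha_7, alpha_8} form a chain of 2 nodes with a double edge at one end; the terminal node there is the unique short simple root (B_2). A semisimple Lie algebra decomposes uniquely as the direct sum of simple ideals, one per connected component of its Dynkin diagram, so g ≅ A_8 ⊕ B_2 (dimension 80 + 10 = 90).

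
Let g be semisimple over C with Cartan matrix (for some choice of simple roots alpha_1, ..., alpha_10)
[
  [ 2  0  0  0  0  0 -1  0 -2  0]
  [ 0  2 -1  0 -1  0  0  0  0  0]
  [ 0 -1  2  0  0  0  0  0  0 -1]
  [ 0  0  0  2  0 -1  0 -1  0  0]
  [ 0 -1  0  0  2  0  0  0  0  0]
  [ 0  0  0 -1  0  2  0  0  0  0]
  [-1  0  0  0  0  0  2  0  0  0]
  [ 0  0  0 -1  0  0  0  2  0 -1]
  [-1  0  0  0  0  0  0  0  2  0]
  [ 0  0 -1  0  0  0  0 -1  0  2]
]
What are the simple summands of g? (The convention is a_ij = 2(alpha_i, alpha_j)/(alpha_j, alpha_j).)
A_7 (sl(8)) + B_3 (so(7))

The diagram associated to this matrix has two connected components: the simple roots {alpha_2, alpha_3, alpha_4, alpha_5, alpha_6, alpha_8, alpha_10} form a chain of 7 nodes with single edges (A_7), and {alpha_1, alpha_7, alpha_9} form a chain of 3 nodes with a double edge at one end; the terminal node there is the unique short simple root (B_3). A semisimple Lie algebra decomposes uniquely as the direct sum of simple ideals, one per connected component of its Dynkin diagram, so g ≅ A_7 ⊕ B_3 (dimension 63 + 21 = 84).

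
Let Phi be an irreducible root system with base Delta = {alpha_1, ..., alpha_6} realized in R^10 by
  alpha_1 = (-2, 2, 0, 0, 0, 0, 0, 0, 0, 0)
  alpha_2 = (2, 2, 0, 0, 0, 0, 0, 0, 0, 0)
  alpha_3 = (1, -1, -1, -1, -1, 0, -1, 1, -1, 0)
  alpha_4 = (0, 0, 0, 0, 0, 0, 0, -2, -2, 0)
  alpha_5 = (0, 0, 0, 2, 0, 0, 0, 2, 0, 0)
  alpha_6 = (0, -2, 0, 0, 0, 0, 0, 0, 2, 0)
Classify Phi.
Compute the Cartan integers a_ij = 2(alpha_i, alpha_j)/(alpha_j, alpha_j); the resulting 6x6 Cartan matrix is
[[2, 0, -1, 0, 0, -1], [0, 2, 0, 0, 0, -1], [-1, 0, 2, 0, 0, 0], [0, 0, 0, 2, -1, -1], [0, 0, 0, -1, 2, 0], [-1, -1, 0, -1, 0, 2]].
All simple roots have the same length, so the diagram is simply laced. The associated Dynkin diagram is a chain of 5 nodes with one extra node attached to the third node from one end (E_6), so the type is E_6.

E6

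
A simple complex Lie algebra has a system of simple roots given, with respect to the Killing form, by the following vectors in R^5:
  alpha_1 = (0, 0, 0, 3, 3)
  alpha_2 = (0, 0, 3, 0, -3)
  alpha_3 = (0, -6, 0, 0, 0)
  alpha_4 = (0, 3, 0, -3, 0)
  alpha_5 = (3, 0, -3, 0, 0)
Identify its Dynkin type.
C_5

Compute the Cartan integers a_ij = 2(alpha_i, alpha_j)/(alpha_j, alpha_j); the resulting 5x5 Cartan matrix is
[[2, -1, 0, -1, 0], [-1, 2, 0, 0, -1], [0, 0, 2, -2, 0], [-1, 0, -1, 2, 0], [0, -1, 0, 0, 2]].
The roots have two lengths (squared-length ratio 2:1); the short ones are alpha_{1,2,4,5}. The associated Dynkin diagram is a chain of 5 nodes with a double edge at one end; the terminal node there is the unique long simple root (C_5), so the type is C_5 (the algebra sp(10)).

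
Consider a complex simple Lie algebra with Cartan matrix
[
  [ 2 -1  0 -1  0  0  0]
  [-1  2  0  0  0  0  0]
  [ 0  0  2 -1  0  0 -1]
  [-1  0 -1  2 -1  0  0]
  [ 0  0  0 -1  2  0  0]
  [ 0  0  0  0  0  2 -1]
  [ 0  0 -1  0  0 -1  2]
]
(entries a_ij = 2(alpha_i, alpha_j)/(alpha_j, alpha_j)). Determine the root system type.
The matrix has rank 7 with 2's on the diagonal. Reading the off-diagonal entries as Dynkin edges (a single edge where a_ij = a_ji = -1; a double or triple edge where a_ij * a_ji = 2 or 3), the diagram is a chain of 6 nodes with one extra node attached to the third node from one end (E_7). One simple-root ordering that puts it in standard form is (alpha_2, alpha_5, alpha_1, alpha_4, alpha_3, alpha_7, alpha_6). So the algebra is type E_7.

E7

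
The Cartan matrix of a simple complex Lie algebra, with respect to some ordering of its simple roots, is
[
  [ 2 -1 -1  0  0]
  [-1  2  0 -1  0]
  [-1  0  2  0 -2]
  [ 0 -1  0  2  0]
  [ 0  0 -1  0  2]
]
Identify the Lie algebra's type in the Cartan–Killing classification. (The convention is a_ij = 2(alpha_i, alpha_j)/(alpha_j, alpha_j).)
The matrix has rank 5 with 2's on the diagonal. Reading the off-diagonal entries as Dynkin edges (a single edge where a_ij = a_ji = -1; a double or triple edge where a_ij * a_ji = 2 or 3), the diagram is a chain of 5 nodes with a double edge at one end; the terminal node there is the unique short simple root (B_5). One simple-root ordering that puts it in standard form is (alpha_4, alpha_2, alpha_1, alpha_3, alpha_5). So the algebra is type B_5, i.e. so(11).

B_5 (so(11))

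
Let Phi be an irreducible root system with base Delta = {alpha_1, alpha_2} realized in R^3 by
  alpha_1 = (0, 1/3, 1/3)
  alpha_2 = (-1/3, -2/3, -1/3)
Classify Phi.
G_2

Compute the Cartan integers a_ij = 2(alpha_i, alpha_j)/(alpha_j, alpha_j); the resulting 2x2 Cartan matrix is
[[2, -1], [-3, 2]].
The roots have two lengths (squared-length ratio 3:1); the short ones are alpha_{1}. The associated Dynkin diagram is two nodes joined by a triple edge (G_2), so the type is G_2.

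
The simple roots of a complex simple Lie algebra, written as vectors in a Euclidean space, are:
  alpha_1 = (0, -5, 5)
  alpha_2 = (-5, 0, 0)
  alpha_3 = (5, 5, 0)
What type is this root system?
Compute the Cartan integers a_ij = 2(alpha_i, alpha_j)/(alpha_j, alpha_j); the resulting 3x3 Cartan matrix is
[[2, 0, -1], [0, 2, -1], [-1, -2, 2]].
The roots have two lengths (squared-length ratio 2:1); the short ones are alpha_{2}. The associated Dynkin diagram is a chain of 3 nodes with a double edge at one end; the terminal node there is the unique short simple root (B_3), so the type is B_3 (the algebra so(7)).

type B_3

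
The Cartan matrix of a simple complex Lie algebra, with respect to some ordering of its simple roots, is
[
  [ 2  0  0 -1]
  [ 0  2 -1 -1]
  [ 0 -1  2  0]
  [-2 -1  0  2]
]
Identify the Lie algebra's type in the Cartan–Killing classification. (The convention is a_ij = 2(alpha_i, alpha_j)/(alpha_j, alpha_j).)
The matrix has rank 4 with 2's on the diagonal. Reading the off-diagonal entries as Dynkin edges (a single edge where a_ij = a_ji = -1; a double or triple edge where a_ij * a_ji = 2 or 3), the diagram is a chain of 4 nodes with a double edge at one end; the terminal node there is the unique short simple root (B_4). One simple-root ordering that puts it in standard form is (alpha_3, alpha_2, alpha_4, alpha_1). So the algebra is type B_4, i.e. so(9).

B4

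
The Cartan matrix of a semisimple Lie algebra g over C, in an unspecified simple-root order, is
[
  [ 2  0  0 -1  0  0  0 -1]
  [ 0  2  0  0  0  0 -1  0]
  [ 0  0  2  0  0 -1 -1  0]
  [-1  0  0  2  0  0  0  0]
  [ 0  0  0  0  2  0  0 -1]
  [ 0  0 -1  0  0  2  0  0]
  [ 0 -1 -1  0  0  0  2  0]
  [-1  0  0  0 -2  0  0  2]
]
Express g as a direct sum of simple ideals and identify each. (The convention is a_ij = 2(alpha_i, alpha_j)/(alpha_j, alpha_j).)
The diagram associated to this matrix has two connected components: the simple roots {alpha_2, alpha_3, alpha_6, alpha_7} form a chain of 4 nodes with single edges (A_4), and {alpha_1, alpha_4, alpha_5, alpha_8} form a chain of 4 nodes with a double edge at one end; the terminal node there is the unique short simple root (B_4). A semisimple Lie algebra decomposes uniquely as the direct sum of simple ideals, one per connected component of its Dynkin diagram, so g ≅ A_4 ⊕ B_4 (dimension 24 + 36 = 60).

A_4 ⊕ B_4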